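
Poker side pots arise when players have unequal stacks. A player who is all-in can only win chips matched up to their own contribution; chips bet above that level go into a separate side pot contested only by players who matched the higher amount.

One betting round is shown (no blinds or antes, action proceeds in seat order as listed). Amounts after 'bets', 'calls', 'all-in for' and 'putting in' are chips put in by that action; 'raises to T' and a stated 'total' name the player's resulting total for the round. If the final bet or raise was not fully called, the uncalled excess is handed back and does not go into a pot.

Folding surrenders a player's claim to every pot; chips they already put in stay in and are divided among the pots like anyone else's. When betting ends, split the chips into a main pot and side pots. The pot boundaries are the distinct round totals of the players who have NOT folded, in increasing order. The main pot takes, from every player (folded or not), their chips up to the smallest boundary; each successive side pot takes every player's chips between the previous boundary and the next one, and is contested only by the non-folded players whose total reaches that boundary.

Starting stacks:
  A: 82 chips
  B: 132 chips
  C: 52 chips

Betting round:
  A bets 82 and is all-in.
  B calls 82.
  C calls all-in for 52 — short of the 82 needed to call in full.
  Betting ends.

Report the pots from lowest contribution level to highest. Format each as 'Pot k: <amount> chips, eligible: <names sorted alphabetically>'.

Pot 1: 156 chips, eligible: A, B, C
Pot 2: 60 chips, eligible: A, B

Derivation:
Contributions: A=82, B=82, C=52
Pot levels (distinct totals of non-folded players): 52, 82
Layer 1-52: 52 each from A, B, C = 52*3 = 156 chips; eligible A, B, C
Layer 53-82: 30 each from A, B = 30*2 = 60 chips; eligible A, B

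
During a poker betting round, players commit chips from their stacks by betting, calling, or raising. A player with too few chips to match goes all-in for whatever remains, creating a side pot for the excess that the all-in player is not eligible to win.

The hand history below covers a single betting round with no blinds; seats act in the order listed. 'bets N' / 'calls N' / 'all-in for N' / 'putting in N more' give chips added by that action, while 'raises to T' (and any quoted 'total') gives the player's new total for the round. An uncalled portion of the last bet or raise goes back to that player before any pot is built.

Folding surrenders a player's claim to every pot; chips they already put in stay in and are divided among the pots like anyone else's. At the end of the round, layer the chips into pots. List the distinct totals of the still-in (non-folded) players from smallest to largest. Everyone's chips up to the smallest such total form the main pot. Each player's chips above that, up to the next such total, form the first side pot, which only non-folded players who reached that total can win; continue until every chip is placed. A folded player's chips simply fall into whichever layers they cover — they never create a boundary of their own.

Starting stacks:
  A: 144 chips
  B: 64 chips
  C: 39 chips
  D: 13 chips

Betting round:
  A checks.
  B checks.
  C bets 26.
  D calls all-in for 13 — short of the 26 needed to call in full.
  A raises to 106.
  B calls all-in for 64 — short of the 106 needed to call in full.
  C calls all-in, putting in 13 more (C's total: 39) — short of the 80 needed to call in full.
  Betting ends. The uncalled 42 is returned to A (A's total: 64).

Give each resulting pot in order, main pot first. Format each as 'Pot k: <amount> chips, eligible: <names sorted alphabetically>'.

Pot 1: 52 chips, eligible: A, B, C, D
Pot 2: 78 chips, eligible: A, B, C
Pot 3: 50 chips, eligible: A, B

Derivation:
Contributions (after 42 returned to A): A=64, B=64, C=39, D=13
Pot levels (distinct totals of non-folded players): 13, 39, 64
Layer 1-13: 13 each from A, B, C, D = 13*4 = 52 chips; eligible A, B, C, D
Layer 14-39: 26 each from A, B, C = 26*3 = 78 chips; eligible A, B, C
Layer 40-64: 25 each from A, B = 25*2 = 50 chips; eligible A, B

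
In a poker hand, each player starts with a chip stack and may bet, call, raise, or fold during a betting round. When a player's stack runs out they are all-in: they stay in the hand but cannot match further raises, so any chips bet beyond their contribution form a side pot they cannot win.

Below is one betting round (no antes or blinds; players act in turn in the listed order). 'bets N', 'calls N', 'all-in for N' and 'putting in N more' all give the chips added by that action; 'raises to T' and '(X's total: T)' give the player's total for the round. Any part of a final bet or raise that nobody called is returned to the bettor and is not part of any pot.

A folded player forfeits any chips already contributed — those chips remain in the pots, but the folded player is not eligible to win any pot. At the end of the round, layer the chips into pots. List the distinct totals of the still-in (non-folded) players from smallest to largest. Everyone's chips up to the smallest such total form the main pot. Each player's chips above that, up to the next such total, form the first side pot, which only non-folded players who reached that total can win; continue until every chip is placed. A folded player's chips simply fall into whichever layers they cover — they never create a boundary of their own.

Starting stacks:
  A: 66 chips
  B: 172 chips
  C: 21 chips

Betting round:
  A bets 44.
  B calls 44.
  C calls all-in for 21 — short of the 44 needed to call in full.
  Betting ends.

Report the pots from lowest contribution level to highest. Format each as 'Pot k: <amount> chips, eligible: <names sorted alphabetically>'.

Contributions: A=44, B=44, C=21
Pot levels (distinct totals of non-folded players): 21, 44
Layer 1-21: 21 each from A, B, C = 21*3 = 63 chips; eligible A, B, C
Layer 22-44: 23 each from A, B = 23*2 = 46 chips; eligible A, B

Pot 1: 63 chips, eligible: A, B, C
Pot 2: 46 chips, eligible: A, B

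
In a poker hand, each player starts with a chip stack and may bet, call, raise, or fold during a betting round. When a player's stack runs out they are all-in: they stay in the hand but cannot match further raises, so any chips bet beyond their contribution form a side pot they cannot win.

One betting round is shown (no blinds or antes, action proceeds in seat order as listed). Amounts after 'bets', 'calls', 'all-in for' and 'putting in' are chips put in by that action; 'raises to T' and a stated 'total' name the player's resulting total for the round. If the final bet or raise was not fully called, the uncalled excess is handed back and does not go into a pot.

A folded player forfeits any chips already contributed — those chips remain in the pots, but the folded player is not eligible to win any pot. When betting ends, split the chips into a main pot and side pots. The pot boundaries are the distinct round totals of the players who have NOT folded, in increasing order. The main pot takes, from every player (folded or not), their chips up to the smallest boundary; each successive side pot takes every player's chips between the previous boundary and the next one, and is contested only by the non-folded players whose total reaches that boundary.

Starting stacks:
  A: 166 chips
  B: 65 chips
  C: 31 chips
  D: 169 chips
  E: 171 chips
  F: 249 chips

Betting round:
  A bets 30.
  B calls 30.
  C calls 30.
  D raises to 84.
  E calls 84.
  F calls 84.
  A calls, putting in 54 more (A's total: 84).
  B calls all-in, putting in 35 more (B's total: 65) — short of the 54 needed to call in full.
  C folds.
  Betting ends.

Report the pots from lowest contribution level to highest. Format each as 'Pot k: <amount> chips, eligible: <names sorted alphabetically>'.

Contributions: A=84, B=65, C=30, D=84, E=84, F=84
Folded: C
Pot levels (distinct totals of non-folded players): 65, 84
Layer 1-65: A 65 + B 65 + C 30 + D 65 + E 65 + F 65 = 355 chips; eligible A, B, D, E, F
Layer 66-84: 19 each from A, D, E, F = 19*4 = 76 chips; eligible A, D, E, F

Pot 1: 355 chips, eligible: A, B, D, E, F
Pot 2: 76 chips, eligible: A, D, E, F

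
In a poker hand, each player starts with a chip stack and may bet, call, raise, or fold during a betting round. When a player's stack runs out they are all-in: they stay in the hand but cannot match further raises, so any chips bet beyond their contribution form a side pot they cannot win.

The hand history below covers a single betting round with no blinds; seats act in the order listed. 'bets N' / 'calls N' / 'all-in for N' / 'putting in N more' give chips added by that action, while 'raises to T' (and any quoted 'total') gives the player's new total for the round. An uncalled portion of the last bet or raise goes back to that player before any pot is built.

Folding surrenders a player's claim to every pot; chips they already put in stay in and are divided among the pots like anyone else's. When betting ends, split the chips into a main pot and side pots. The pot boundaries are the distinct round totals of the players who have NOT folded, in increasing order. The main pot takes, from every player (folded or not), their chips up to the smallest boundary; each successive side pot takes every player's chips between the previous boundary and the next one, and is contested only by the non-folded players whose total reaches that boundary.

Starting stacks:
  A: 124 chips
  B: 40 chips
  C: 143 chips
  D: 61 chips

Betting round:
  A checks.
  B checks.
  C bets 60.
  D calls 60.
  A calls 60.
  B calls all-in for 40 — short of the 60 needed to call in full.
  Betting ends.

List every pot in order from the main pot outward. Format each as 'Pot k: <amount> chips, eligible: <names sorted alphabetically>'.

Contributions: A=60, B=40, C=60, D=60
Pot levels (distinct totals of non-folded players): 40, 60
Layer 1-40: 40 each from A, B, C, D = 40*4 = 160 chips; eligible A, B, C, D
Layer 41-60: 20 each from A, C, D = 20*3 = 60 chips; eligible A, C, D

Pot 1: 160 chips, eligible: A, B, C, D
Pot 2: 60 chips, eligible: A, C, D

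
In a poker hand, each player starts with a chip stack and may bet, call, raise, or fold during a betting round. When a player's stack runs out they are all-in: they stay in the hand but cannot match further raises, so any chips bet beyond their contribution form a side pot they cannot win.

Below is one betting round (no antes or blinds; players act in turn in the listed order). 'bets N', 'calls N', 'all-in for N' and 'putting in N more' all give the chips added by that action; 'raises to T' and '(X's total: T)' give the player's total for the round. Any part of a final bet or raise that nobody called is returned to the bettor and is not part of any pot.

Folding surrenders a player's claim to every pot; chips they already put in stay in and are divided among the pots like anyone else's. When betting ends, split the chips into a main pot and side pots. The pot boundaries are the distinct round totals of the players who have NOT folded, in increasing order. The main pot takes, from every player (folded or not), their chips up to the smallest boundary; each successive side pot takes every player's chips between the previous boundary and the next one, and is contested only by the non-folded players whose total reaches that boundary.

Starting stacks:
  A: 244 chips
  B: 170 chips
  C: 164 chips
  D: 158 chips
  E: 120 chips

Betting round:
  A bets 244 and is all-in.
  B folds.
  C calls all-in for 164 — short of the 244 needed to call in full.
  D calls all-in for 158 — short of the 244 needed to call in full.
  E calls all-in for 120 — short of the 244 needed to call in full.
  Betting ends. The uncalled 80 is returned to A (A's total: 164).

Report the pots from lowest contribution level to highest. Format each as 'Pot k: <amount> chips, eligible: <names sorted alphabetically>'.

Pot 1: 480 chips, eligible: A, C, D, E
Pot 2: 114 chips, eligible: A, C, D
Pot 3: 12 chips, eligible: A, C

Derivation:
Contributions (after 80 returned to A): A=164, C=164, D=158, E=120
Folded: B
Pot levels (distinct totals of non-folded players): 120, 158, 164
Layer 1-120: 120 each from A, C, D, E = 120*4 = 480 chips; eligible A, C, D, E
Layer 121-158: 38 each from A, C, D = 38*3 = 114 chips; eligible A, C, D
Layer 159-164: 6 each from A, C = 6*2 = 12 chips; eligible A, C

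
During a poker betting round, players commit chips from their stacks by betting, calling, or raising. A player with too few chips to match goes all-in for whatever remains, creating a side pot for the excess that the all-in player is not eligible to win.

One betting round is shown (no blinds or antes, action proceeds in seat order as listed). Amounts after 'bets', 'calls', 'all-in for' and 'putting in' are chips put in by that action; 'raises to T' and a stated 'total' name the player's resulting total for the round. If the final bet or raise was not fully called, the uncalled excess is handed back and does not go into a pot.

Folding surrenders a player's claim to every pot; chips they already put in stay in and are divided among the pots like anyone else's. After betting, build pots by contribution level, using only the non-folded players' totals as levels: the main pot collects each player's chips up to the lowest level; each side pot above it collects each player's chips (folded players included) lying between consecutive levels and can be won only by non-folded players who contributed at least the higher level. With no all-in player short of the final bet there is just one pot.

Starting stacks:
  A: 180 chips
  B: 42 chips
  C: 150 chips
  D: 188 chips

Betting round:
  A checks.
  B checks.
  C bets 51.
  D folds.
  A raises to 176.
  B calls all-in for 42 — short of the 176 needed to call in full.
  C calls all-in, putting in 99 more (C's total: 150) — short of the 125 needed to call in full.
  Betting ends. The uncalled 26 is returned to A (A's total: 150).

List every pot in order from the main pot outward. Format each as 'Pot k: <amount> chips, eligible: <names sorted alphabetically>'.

Pot 1: 126 chips, eligible: A, B, C
Pot 2: 216 chips, eligible: A, C

Derivation:
Contributions (after 26 returned to A): A=150, B=42, C=150
Folded: D
Pot levels (distinct totals of non-folded players): 42, 150
Layer 1-42: 42 each from A, B, C = 42*3 = 126 chips; eligible A, B, C
Layer 43-150: 108 each from A, C = 108*2 = 216 chips; eligible A, C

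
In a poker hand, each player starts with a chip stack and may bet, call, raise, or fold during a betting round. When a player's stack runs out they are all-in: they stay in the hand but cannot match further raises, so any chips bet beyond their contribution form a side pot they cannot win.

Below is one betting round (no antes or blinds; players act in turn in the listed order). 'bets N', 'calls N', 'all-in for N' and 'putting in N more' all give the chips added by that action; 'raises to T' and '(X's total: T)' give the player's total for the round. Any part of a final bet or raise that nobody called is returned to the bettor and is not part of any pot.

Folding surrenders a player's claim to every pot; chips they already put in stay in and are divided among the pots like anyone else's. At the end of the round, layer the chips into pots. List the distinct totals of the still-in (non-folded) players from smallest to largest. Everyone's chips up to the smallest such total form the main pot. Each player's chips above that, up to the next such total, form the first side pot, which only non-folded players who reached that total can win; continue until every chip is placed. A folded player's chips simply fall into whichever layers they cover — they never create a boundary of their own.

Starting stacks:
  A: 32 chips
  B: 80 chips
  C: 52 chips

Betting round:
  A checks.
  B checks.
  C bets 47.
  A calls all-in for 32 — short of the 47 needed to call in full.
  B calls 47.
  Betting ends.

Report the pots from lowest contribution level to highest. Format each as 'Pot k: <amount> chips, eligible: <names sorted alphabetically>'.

Pot 1: 96 chips, eligible: A, B, C
Pot 2: 30 chips, eligible: B, C

Derivation:
Contributions: A=32, B=47, C=47
Pot levels (distinct totals of non-folded players): 32, 47
Layer 1-32: 32 each from A, B, C = 32*3 = 96 chips; eligible A, B, C
Layer 33-47: 15 each from B, C = 15*2 = 30 chips; eligible B, C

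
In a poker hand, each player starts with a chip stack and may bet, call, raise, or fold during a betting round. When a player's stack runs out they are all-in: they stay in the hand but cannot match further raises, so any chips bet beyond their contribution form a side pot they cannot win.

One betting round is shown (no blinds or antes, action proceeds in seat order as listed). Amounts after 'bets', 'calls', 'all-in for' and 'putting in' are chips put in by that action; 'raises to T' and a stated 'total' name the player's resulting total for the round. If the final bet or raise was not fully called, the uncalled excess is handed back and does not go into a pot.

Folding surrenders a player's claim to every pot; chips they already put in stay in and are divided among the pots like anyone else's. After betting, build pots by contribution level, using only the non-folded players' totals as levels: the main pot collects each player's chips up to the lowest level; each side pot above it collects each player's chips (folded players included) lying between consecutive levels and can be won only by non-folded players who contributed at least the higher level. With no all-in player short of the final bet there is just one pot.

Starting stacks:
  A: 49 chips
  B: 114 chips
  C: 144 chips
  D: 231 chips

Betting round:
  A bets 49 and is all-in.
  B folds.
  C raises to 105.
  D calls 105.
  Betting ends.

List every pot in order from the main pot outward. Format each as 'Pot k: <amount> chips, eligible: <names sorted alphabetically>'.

Contributions: A=49, C=105, D=105
Folded: B
Pot levels (distinct totals of non-folded players): 49, 105
Layer 1-49: 49 each from A, C, D = 49*3 = 147 chips; eligible A, C, D
Layer 50-105: 56 each from C, D = 56*2 = 112 chips; eligible C, D

Pot 1: 147 chips, eligible: A, C, D
Pot 2: 112 chips, eligible: C, D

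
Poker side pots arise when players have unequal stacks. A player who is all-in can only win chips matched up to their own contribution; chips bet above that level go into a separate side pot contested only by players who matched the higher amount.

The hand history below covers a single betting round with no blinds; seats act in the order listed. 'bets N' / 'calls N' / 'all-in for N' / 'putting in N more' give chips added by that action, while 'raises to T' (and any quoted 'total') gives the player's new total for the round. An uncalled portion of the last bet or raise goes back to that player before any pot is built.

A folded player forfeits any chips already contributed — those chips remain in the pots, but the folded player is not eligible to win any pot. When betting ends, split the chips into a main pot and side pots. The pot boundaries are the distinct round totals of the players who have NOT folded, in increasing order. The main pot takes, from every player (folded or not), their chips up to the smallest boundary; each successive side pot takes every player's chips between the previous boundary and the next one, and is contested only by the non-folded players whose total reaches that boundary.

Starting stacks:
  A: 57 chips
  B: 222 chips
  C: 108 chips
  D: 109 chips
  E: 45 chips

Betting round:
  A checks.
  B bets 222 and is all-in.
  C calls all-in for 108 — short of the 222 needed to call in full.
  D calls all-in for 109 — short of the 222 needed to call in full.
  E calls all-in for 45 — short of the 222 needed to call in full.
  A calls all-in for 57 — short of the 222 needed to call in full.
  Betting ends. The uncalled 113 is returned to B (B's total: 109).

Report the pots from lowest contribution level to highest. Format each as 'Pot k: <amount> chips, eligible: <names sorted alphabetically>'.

Contributions (after 113 returned to B): A=57, B=109, C=108, D=109, E=45
Pot levels (distinct totals of non-folded players): 45, 57, 108, 109
Layer 1-45: 45 each from A, B, C, D, E = 45*5 = 225 chips; eligible A, B, C, D, E
Layer 46-57: 12 each from A, B, C, D = 12*4 = 48 chips; eligible A, B, C, D
Layer 58-108: 51 each from B, C, D = 51*3 = 153 chips; eligible B, C, D
Layer 109-109: 1 each from B, D = 1*2 = 2 chips; eligible B, D

Pot 1: 225 chips, eligible: A, B, C, D, E
Pot 2: 48 chips, eligible: A, B, C, D
Pot 3: 153 chips, eligible: B, C, D
Pot 4: 2 chips, eligible: B, D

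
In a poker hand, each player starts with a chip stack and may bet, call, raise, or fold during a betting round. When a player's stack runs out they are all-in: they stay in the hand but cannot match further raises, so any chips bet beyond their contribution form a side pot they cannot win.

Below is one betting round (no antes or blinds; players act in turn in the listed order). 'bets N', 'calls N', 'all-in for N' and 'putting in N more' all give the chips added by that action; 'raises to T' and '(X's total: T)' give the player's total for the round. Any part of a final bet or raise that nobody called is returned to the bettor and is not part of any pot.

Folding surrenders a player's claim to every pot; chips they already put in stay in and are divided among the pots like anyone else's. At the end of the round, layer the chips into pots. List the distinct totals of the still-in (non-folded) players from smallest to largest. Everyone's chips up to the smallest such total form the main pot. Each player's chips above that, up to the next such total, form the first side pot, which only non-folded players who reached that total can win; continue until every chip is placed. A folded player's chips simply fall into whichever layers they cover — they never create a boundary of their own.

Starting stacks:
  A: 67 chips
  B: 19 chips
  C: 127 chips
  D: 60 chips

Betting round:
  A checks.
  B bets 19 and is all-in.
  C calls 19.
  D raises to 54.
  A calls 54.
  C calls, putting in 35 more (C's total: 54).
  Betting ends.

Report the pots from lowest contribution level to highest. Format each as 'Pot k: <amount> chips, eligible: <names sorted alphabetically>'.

Contributions: A=54, B=19, C=54, D=54
Pot levels (distinct totals of non-folded players): 19, 54
Layer 1-19: 19 each from A, B, C, D = 19*4 = 76 chips; eligible A, B, C, D
Layer 20-54: 35 each from A, C, D = 35*3 = 105 chips; eligible A, C, D

Pot 1: 76 chips, eligible: A, B, C, D
Pot 2: 105 chips, eligible: A, C, D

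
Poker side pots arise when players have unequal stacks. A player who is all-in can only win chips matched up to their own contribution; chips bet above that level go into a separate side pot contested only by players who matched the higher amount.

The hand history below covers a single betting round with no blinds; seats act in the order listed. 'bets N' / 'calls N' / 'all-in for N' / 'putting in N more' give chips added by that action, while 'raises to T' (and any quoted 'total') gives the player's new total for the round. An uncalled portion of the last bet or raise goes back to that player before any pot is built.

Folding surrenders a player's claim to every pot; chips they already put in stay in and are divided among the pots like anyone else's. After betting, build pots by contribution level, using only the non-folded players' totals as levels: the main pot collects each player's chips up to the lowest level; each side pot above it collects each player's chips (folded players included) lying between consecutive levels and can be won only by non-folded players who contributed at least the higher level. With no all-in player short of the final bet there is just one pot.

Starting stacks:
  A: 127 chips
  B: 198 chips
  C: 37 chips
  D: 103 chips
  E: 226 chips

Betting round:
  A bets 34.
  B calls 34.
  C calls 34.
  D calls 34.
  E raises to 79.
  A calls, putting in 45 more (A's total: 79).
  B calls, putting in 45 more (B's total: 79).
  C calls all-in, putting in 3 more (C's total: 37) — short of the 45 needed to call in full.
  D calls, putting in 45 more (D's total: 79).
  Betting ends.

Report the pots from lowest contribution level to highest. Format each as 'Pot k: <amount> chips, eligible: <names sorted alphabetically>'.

Contributions: A=79, B=79, C=37, D=79, E=79
Pot levels (distinct totals of non-folded players): 37, 79
Layer 1-37: 37 each from A, B, C, D, E = 37*5 = 185 chips; eligible A, B, C, D, E
Layer 38-79: 42 each from A, B, D, E = 42*4 = 168 chips; eligible A, B, D, E

Pot 1: 185 chips, eligible: A, B, C, D, E
Pot 2: 168 chips, eligible: A, B, D, E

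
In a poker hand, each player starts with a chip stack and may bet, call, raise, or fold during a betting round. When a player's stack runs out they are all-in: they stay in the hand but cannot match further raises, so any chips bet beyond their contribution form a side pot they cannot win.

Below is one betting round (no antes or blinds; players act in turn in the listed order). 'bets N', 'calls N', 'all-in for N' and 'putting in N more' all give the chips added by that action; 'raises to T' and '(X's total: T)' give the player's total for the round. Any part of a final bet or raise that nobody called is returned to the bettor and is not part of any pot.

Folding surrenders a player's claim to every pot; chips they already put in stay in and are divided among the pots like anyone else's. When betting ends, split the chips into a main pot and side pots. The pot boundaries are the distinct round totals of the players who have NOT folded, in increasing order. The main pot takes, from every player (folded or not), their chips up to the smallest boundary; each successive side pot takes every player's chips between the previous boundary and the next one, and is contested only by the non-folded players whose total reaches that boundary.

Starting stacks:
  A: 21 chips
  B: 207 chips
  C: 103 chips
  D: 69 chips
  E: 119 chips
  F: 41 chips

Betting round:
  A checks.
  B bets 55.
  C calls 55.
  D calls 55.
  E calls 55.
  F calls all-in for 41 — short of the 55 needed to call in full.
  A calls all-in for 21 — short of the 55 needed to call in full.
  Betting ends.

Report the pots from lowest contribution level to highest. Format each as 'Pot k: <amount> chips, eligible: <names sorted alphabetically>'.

Pot 1: 126 chips, eligible: A, B, C, D, E, F
Pot 2: 100 chips, eligible: B, C, D, E, F
Pot 3: 56 chips, eligible: B, C, D, E

Derivation:
Contributions: A=21, B=55, C=55, D=55, E=55, F=41
Pot levels (distinct totals of non-folded players): 21, 41, 55
Layer 1-21: 21 each from A, B, C, D, E, F = 21*6 = 126 chips; eligible A, B, C, D, E, F
Layer 22-41: 20 each from B, C, D, E, F = 20*5 = 100 chips; eligible B, C, D, E, F
Layer 42-55: 14 each from B, C, D, E = 14*4 = 56 chips; eligible B, C, D, E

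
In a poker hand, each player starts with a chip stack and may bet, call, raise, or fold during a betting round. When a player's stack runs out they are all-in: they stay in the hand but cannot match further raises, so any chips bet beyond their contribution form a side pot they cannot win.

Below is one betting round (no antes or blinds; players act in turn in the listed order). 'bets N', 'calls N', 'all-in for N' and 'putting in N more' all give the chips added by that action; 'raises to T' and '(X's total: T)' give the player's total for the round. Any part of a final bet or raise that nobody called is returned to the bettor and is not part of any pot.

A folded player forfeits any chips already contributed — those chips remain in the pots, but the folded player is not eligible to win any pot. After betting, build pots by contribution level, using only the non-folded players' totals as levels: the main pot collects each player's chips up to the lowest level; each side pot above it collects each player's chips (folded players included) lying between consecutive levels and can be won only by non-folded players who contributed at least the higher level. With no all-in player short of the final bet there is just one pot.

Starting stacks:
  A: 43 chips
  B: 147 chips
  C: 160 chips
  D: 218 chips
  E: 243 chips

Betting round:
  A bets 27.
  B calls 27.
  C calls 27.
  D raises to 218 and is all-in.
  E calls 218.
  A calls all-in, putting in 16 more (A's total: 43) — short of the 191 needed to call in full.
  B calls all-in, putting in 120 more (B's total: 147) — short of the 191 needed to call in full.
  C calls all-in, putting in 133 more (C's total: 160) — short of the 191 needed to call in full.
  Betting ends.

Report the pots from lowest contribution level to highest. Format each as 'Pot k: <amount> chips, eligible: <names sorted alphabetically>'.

Pot 1: 215 chips, eligible: A, B, C, D, E
Pot 2: 416 chips, eligible: B, C, D, E
Pot 3: 39 chips, eligible: C, D, E
Pot 4: 116 chips, eligible: D, E

Derivation:
Contributions: A=43, B=147, C=160, D=218, E=218
Pot levels (distinct totals of non-folded players): 43, 147, 160, 218
Layer 1-43: 43 each from A, B, C, D, E = 43*5 = 215 chips; eligible A, B, C, D, E
Layer 44-147: 104 each from B, C, D, E = 104*4 = 416 chips; eligible B, C, D, E
Layer 148-160: 13 each from C, D, E = 13*3 = 39 chips; eligible C, D, E
Layer 161-218: 58 each from D, E = 58*2 = 116 chips; eligible D, E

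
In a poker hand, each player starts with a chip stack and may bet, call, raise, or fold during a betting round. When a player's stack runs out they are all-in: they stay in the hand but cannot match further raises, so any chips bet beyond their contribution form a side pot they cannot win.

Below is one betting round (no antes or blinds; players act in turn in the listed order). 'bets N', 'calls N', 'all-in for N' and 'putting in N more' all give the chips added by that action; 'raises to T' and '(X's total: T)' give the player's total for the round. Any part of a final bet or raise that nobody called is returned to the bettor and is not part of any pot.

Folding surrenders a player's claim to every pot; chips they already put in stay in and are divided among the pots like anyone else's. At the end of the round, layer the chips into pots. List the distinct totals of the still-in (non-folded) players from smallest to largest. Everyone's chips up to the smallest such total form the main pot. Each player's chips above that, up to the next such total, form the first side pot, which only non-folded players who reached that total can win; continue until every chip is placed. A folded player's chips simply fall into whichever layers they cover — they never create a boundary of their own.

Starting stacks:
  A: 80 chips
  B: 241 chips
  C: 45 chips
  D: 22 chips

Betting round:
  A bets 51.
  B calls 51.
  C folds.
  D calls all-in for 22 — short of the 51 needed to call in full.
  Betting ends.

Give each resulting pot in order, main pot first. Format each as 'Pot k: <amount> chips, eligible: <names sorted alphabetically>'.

Pot 1: 66 chips, eligible: A, B, D
Pot 2: 58 chips, eligible: A, B

Derivation:
Contributions: A=51, B=51, D=22
Folded: C
Pot levels (distinct totals of non-folded players): 22, 51
Layer 1-22: 22 each from A, B, D = 22*3 = 66 chips; eligible A, B, D
Layer 23-51: 29 each from A, B = 29*2 = 58 chips; eligible A, B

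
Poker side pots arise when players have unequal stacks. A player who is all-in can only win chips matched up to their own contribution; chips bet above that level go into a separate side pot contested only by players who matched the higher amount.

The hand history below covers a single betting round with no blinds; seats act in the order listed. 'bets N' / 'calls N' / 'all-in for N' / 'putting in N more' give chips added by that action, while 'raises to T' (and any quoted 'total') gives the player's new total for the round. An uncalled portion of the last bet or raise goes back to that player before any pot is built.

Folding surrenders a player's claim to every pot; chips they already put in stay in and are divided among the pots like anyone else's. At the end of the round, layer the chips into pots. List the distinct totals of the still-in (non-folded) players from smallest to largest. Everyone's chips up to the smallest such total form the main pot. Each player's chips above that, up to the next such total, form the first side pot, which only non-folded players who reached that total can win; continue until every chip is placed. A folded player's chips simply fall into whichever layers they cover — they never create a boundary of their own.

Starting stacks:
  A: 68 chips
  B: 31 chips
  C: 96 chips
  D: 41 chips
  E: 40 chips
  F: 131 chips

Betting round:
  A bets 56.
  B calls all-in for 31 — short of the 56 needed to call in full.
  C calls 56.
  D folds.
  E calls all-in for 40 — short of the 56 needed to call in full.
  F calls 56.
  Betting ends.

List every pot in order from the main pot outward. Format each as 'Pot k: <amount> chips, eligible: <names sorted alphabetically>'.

Pot 1: 155 chips, eligible: A, B, C, E, F
Pot 2: 36 chips, eligible: A, C, E, F
Pot 3: 48 chips, eligible: A, C, F

Derivation:
Contributions: A=56, B=31, C=56, E=40, F=56
Folded: D
Pot levels (distinct totals of non-folded players): 31, 40, 56
Layer 1-31: 31 each from A, B, C, E, F = 31*5 = 155 chips; eligible A, B, C, E, F
Layer 32-40: 9 each from A, C, E, F = 9*4 = 36 chips; eligible A, C, E, F
Layer 41-56: 16 each from A, C, F = 16*3 = 48 chips; eligible A, C, F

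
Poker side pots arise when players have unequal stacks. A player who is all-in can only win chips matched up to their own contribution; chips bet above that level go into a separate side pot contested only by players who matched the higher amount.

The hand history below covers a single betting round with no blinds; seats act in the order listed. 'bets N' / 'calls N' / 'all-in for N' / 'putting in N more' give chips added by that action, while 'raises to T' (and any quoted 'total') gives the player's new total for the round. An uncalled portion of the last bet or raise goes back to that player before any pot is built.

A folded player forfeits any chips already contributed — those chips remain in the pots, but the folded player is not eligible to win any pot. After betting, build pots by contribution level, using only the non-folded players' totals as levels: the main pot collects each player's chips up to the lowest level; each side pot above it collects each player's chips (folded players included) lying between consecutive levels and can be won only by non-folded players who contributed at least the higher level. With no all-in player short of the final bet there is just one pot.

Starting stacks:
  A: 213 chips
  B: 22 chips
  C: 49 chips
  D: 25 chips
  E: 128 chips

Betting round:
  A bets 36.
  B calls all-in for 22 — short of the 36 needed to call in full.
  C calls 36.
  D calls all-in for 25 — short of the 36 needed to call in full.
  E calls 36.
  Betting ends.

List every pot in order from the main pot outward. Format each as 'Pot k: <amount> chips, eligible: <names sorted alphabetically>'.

Contributions: A=36, B=22, C=36, D=25, E=36
Pot levels (distinct totals of non-folded players): 22, 25, 36
Layer 1-22: 22 each from A, B, C, D, E = 22*5 = 110 chips; eligible A, B, C, D, E
Layer 23-25: 3 each from A, C, D, E = 3*4 = 12 chips; eligible A, C, D, E
Layer 26-36: 11 each from A, C, E = 11*3 = 33 chips; eligible A, C, E

Pot 1: 110 chips, eligible: A, B, C, D, E
Pot 2: 12 chips, eligible: A, C, D, E
Pot 3: 33 chips, eligible: A, C, E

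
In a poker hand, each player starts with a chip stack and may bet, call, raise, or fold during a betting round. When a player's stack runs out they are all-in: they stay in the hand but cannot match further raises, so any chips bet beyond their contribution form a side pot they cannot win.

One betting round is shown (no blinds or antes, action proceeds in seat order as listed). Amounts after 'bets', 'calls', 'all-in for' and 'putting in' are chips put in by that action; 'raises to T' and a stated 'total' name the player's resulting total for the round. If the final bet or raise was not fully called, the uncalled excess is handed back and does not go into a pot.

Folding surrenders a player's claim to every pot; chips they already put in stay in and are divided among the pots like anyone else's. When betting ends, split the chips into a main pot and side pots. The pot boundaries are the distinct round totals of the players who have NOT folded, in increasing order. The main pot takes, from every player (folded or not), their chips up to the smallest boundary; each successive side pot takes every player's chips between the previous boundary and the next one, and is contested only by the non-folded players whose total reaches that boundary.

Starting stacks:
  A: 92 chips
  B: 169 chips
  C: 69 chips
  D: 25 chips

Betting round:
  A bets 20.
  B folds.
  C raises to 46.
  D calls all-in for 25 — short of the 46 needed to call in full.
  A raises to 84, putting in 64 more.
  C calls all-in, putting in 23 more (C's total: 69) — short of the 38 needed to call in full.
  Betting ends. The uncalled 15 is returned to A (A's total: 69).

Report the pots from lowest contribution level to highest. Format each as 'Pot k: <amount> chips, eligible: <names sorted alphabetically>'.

Contributions (after 15 returned to A): A=69, C=69, D=25
Folded: B
Pot levels (distinct totals of non-folded players): 25, 69
Layer 1-25: 25 each from A, C, D = 25*3 = 75 chips; eligible A, C, D
Layer 26-69: 44 each from A, C = 44*2 = 88 chips; eligible A, C

Pot 1: 75 chips, eligible: A, C, D
Pot 2: 88 chips, eligible: A, C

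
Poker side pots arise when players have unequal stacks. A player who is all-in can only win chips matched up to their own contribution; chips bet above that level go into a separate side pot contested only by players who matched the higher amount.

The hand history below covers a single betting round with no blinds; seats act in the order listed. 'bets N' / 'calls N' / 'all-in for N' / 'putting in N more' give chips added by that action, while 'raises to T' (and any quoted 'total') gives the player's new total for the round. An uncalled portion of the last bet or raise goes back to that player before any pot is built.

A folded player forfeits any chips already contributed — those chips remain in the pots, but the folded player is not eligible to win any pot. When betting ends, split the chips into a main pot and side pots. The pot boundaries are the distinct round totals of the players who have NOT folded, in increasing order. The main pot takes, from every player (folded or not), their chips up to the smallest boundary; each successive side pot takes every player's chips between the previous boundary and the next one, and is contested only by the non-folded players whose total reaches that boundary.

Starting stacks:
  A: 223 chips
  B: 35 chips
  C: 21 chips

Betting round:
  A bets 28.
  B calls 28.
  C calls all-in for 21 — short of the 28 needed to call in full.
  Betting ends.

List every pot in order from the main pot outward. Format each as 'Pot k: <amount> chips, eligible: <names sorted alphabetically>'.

Contributions: A=28, B=28, C=21
Pot levels (distinct totals of non-folded players): 21, 28
Layer 1-21: 21 each from A, B, C = 21*3 = 63 chips; eligible A, B, C
Layer 22-28: 7 each from A, B = 7*2 = 14 chips; eligible A, B

Pot 1: 63 chips, eligible: A, B, C
Pot 2: 14 chips, eligible: A, B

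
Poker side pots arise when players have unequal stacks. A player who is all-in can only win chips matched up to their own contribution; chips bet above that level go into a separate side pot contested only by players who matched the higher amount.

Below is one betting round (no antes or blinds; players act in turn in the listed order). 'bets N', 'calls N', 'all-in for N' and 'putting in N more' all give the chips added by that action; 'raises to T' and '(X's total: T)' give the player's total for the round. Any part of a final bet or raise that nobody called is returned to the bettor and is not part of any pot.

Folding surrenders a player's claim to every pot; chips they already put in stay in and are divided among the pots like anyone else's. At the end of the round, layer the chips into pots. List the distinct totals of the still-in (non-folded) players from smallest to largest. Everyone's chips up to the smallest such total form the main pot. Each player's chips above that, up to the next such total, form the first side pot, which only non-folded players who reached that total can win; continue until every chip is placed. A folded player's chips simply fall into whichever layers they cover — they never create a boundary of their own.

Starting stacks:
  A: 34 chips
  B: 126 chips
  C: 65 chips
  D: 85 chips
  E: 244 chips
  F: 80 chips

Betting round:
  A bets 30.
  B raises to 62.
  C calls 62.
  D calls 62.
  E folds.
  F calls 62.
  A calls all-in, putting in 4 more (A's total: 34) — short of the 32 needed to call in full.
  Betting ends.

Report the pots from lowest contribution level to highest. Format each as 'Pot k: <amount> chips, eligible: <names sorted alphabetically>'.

Pot 1: 170 chips, eligible: A, B, C, D, F
Pot 2: 112 chips, eligible: B, C, D, F

Derivation:
Contributions: A=34, B=62, C=62, D=62, F=62
Folded: E
Pot levels (distinct totals of non-folded players): 34, 62
Layer 1-34: 34 each from A, B, C, D, F = 34*5 = 170 chips; eligible A, B, C, D, F
Layer 35-62: 28 each from B, C, D, F = 28*4 = 112 chips; eligible B, C, D, F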